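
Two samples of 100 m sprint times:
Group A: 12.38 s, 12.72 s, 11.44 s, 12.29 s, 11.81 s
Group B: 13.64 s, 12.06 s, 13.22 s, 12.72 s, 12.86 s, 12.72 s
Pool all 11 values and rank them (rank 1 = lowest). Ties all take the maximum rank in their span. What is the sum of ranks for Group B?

Sorted (ascending): 11.44, 11.81, 12.06, 12.29, 12.38, 12.72, 12.72, 12.72, 12.86, 13.22, 13.64
The 3 values of 12.72 occupy positions 6–8 → each gets rank 8.
Group B values → pooled ranks: 13.64→11, 12.06→3, 13.22→10, 12.72→8, 12.86→9, 12.72→8
Rank sum = 11 + 3 + 10 + 8 + 9 + 8 = 49

49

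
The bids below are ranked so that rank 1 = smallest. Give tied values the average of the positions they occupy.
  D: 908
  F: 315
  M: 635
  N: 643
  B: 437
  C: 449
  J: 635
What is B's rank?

Sorted (ascending): 315, 437, 449, 635, 635, 643, 908
The 2 values of 635 occupy positions 4–5 → average rank (4+5)/2 = 4.5.
B has value 437 → rank 2.

2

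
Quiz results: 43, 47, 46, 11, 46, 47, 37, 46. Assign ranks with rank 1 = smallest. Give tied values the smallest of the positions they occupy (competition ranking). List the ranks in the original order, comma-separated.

Sorted (ascending): 11, 37, 43, 46, 46, 46, 47, 47
The 3 values of 46 occupy positions 4–6 → each gets rank 4.
The 2 values of 47 occupy positions 7–8 → each gets rank 7.

3, 7, 4, 1, 4, 7, 2, 4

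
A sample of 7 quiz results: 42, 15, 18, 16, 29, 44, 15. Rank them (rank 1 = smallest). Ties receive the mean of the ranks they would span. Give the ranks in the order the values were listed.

Sorted (ascending): 15, 15, 16, 18, 29, 42, 44
The 2 values of 15 occupy positions 1–2 → average rank (1+2)/2 = 1.5.

6, 1.5, 4, 3, 5, 7, 1.5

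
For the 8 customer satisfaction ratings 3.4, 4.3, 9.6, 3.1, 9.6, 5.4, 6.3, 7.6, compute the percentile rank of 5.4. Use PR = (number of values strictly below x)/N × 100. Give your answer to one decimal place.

N = 8.
Strictly below 5.4: 3. Equal to 5.4: 1.
PR = 3/8 × 100 = 37.5

37.5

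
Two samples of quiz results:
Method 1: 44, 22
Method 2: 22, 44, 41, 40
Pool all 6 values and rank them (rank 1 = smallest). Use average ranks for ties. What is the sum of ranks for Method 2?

14

Sorted (ascending): 22, 22, 40, 41, 44, 44
The 2 values of 22 occupy positions 1–2 → average rank (1+2)/2 = 1.5.
The 2 values of 44 occupy positions 5–6 → average rank (5+6)/2 = 5.5.
Method 2 values → pooled ranks: 22→1.5, 44→5.5, 41→4, 40→3
Rank sum = 1.5 + 5.5 + 4 + 3 = 14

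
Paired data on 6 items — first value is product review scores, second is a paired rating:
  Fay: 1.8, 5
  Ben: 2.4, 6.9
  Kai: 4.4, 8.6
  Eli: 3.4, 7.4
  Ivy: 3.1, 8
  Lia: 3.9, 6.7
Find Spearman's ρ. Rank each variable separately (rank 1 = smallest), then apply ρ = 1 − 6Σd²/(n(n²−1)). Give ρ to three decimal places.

Ranks of variable 1: 1, 2, 6, 4, 3, 5
Ranks of variable 2: 1, 3, 6, 4, 5, 2
d = r₁ − r₂: 0, -1, 0, 0, -2, 3
d²: 0, 1, 0, 0, 4, 9; Σd² = 14
ρ = 1 − 6·14/(6·35) = 1 − 84/210 = 0.600

0.600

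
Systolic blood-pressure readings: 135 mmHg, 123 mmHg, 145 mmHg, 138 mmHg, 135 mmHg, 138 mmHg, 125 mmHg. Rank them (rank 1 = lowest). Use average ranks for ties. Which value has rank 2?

Sorted (ascending): 123, 125, 135, 135, 138, 138, 145
The 2 values of 135 occupy positions 3–4 → average rank (3+4)/2 = 3.5.
The 2 values of 138 occupy positions 5–6 → average rank (5+6)/2 = 5.5.
Rank 2 → value 125.

125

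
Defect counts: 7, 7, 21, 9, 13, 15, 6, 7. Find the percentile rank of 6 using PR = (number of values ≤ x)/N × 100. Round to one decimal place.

12.5

N = 8.
Strictly below 6: 0. Equal to 6: 1.
PR = 1/8 × 100 = 12.5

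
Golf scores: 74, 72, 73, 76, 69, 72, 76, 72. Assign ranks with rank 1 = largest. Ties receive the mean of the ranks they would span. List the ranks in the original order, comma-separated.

3, 6, 4, 1.5, 8, 6, 1.5, 6

Sorted (descending): 76, 76, 74, 73, 72, 72, 72, 69
The 2 values of 76 occupy positions 1–2 → average rank (1+2)/2 = 1.5.
The 3 values of 72 occupy positions 5–7 → average rank 6.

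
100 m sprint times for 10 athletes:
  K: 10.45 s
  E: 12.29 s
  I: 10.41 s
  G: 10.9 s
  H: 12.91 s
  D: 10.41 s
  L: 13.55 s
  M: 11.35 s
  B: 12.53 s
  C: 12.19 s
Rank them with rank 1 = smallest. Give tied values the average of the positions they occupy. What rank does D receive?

Sorted (ascending): 10.41, 10.41, 10.45, 10.9, 11.35, 12.19, 12.29, 12.53, 12.91, 13.55
The 2 values of 10.41 occupy positions 1–2 → average rank (1+2)/2 = 1.5.
D has value 10.41 s → rank 1.5.

1.5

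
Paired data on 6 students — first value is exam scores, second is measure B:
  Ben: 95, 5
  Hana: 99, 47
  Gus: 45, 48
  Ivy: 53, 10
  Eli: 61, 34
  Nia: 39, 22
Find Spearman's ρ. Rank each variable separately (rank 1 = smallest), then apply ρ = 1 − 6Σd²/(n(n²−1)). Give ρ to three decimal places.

Ranks of variable 1: 5, 6, 2, 3, 4, 1
Ranks of variable 2: 1, 5, 6, 2, 4, 3
d = r₁ − r₂: 4, 1, -4, 1, 0, -2
d²: 16, 1, 16, 1, 0, 4; Σd² = 38
ρ = 1 − 6·38/(6·35) = 1 − 228/210 = -0.086

-0.086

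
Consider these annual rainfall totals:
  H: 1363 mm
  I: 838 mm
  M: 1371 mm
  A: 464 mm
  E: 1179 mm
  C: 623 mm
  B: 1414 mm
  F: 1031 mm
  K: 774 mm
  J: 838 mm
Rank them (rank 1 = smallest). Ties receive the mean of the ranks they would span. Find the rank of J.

Sorted (ascending): 464, 623, 774, 838, 838, 1031, 1179, 1363, 1371, 1414
The 2 values of 838 occupy positions 4–5 → average rank (4+5)/2 = 4.5.
J has value 838 mm → rank 4.5.

4.5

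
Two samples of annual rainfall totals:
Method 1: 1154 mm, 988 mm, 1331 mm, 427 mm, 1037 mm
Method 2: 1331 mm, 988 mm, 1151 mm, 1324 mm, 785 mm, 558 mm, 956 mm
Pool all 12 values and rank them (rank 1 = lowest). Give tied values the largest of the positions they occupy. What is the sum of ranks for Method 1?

Sorted (ascending): 427, 558, 785, 956, 988, 988, 1037, 1151, 1154, 1324, 1331, 1331
The 2 values of 988 occupy positions 5–6 → each gets rank 6.
The 2 values of 1331 occupy positions 11–12 → each gets rank 12.
Method 1 values → pooled ranks: 1154→9, 988→6, 1331→12, 427→1, 1037→7
Rank sum = 9 + 6 + 12 + 1 + 7 = 35

35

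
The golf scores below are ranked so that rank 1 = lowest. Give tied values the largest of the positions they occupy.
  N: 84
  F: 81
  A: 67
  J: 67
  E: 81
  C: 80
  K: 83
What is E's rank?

Sorted (ascending): 67, 67, 80, 81, 81, 83, 84
The 2 values of 67 occupy positions 1–2 → each gets rank 2.
The 2 values of 81 occupy positions 4–5 → each gets rank 5.
E has value 81 → rank 5.

5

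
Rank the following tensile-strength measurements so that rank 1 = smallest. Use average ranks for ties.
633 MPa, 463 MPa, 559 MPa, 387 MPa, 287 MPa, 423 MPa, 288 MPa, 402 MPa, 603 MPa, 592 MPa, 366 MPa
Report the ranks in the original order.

Sorted (ascending): 287, 288, 366, 387, 402, 423, 463, 559, 592, 603, 633
No ties — each value takes its position as its rank.

11, 7, 8, 4, 1, 6, 2, 5, 10, 9, 3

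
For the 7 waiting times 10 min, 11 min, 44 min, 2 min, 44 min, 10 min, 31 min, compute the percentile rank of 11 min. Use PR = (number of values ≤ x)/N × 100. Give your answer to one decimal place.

57.1

N = 7.
Strictly below 11: 3. Equal to 11: 1.
PR = 4/7 × 100 = 57.1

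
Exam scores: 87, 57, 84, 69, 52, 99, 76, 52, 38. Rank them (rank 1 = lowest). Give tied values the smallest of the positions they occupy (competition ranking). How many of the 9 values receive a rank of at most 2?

3

Sorted (ascending): 38, 52, 52, 57, 69, 76, 84, 87, 99
The 2 values of 52 occupy positions 2–3 → each gets rank 2.
Ranks ≤ 2: {1, 2, 2} → 3 values.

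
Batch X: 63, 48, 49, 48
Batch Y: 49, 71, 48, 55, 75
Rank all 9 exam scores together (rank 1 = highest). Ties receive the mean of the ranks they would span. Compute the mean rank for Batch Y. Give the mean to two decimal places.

Sorted (descending): 75, 71, 63, 55, 49, 49, 48, 48, 48
The 2 values of 49 occupy positions 5–6 → average rank (5+6)/2 = 5.5.
The 3 values of 48 occupy positions 7–9 → average rank 8.
Batch Y values → pooled ranks: 49→5.5, 71→2, 48→8, 55→4, 75→1
Mean rank = (5.5 + 2 + 8 + 4 + 1) / 5 = 4.10

4.10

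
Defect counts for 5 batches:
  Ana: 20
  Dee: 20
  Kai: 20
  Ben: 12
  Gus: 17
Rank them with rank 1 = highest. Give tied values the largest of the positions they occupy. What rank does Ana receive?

3

Sorted (descending): 20, 20, 20, 17, 12
The 3 values of 20 occupy positions 1–3 → each gets rank 3.
Ana has value 20 → rank 3.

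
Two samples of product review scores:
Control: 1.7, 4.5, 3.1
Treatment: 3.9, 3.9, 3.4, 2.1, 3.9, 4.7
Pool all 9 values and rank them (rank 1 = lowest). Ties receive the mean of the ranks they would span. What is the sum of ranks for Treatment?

Sorted (ascending): 1.7, 2.1, 3.1, 3.4, 3.9, 3.9, 3.9, 4.5, 4.7
The 3 values of 3.9 occupy positions 5–7 → average rank 6.
Treatment values → pooled ranks: 3.9→6, 3.9→6, 3.4→4, 2.1→2, 3.9→6, 4.7→9
Rank sum = 6 + 6 + 4 + 2 + 6 + 9 = 33

33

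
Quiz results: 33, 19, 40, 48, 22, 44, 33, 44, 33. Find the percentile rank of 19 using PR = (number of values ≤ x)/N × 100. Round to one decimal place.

N = 9.
Strictly below 19: 0. Equal to 19: 1.
PR = 1/9 × 100 = 11.1

11.1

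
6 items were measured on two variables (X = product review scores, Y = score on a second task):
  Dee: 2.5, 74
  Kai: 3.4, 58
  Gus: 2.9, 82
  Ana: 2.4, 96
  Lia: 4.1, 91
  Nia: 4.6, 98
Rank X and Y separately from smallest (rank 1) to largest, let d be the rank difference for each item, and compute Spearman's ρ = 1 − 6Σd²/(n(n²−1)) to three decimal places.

Ranks of variable 1: 2, 4, 3, 1, 5, 6
Ranks of variable 2: 2, 1, 3, 5, 4, 6
d = r₁ − r₂: 0, 3, 0, -4, 1, 0
d²: 0, 9, 0, 16, 1, 0; Σd² = 26
ρ = 1 − 6·26/(6·35) = 1 − 156/210 = 0.257

0.257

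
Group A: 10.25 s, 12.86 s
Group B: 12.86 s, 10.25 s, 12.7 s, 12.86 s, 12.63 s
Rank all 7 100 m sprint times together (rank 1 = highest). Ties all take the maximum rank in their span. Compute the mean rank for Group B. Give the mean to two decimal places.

4.40

Sorted (descending): 12.86, 12.86, 12.86, 12.7, 12.63, 10.25, 10.25
The 3 values of 12.86 occupy positions 1–3 → each gets rank 3.
The 2 values of 10.25 occupy positions 6–7 → each gets rank 7.
Group B values → pooled ranks: 12.86→3, 10.25→7, 12.7→4, 12.86→3, 12.63→5
Mean rank = (3 + 7 + 4 + 3 + 5) / 5 = 4.40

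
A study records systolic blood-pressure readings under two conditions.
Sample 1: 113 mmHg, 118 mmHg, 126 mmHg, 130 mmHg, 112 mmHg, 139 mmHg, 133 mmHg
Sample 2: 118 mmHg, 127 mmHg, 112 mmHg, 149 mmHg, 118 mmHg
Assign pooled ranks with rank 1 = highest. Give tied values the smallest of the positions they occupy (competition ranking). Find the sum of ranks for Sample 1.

Sorted (descending): 149, 139, 133, 130, 127, 126, 118, 118, 118, 113, 112, 112
The 3 values of 118 occupy positions 7–9 → each gets rank 7.
The 2 values of 112 occupy positions 11–12 → each gets rank 11.
Sample 1 values → pooled ranks: 113→10, 118→7, 126→6, 130→4, 112→11, 139→2, 133→3
Rank sum = 10 + 7 + 6 + 4 + 11 + 2 + 3 = 43

43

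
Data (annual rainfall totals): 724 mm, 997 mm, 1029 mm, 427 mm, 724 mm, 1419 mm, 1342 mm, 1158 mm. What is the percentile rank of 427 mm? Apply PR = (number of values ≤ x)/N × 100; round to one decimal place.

N = 8.
Strictly below 427: 0. Equal to 427: 1.
PR = 1/8 × 100 = 12.5

12.5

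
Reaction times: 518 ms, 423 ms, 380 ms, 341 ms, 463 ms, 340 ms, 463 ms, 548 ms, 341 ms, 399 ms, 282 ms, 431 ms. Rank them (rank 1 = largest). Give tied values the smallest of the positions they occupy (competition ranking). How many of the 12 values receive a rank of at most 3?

Sorted (descending): 548, 518, 463, 463, 431, 423, 399, 380, 341, 341, 340, 282
The 2 values of 463 occupy positions 3–4 → each gets rank 3.
The 2 values of 341 occupy positions 9–10 → each gets rank 9.
Ranks ≤ 3: {1, 2, 3, 3} → 4 values.

4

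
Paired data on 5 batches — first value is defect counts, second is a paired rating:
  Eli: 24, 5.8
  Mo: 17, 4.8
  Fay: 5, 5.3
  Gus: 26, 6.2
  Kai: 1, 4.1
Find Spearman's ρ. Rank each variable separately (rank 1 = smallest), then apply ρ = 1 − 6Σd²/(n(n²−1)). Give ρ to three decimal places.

Ranks of variable 1: 4, 3, 2, 5, 1
Ranks of variable 2: 4, 2, 3, 5, 1
d = r₁ − r₂: 0, 1, -1, 0, 0
d²: 0, 1, 1, 0, 0; Σd² = 2
ρ = 1 − 6·2/(5·24) = 1 − 12/120 = 0.900

0.900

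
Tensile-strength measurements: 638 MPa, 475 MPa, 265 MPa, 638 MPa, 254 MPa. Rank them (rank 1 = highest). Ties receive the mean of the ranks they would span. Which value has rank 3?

Sorted (descending): 638, 638, 475, 265, 254
The 2 values of 638 occupy positions 1–2 → average rank (1+2)/2 = 1.5.
Rank 3 → value 475.

475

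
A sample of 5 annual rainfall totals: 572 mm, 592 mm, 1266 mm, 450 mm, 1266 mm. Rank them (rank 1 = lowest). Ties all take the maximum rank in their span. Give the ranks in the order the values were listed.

Sorted (ascending): 450, 572, 592, 1266, 1266
The 2 values of 1266 occupy positions 4–5 → each gets rank 5.

2, 3, 5, 1, 5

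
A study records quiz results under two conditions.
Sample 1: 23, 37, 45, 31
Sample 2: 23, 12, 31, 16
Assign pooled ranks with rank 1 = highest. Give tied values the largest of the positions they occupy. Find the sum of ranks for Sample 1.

13

Sorted (descending): 45, 37, 31, 31, 23, 23, 16, 12
The 2 values of 31 occupy positions 3–4 → each gets rank 4.
The 2 values of 23 occupy positions 5–6 → each gets rank 6.
Sample 1 values → pooled ranks: 23→6, 37→2, 45→1, 31→4
Rank sum = 6 + 2 + 1 + 4 = 13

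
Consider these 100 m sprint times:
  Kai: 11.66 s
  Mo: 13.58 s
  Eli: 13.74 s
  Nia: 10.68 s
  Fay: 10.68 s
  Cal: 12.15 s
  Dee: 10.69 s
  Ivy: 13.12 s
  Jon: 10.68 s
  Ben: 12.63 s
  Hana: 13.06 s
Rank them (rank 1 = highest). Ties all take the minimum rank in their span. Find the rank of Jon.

9

Sorted (descending): 13.74, 13.58, 13.12, 13.06, 12.63, 12.15, 11.66, 10.69, 10.68, 10.68, 10.68
The 3 values of 10.68 occupy positions 9–11 → each gets rank 9.
Jon has value 10.68 s → rank 9.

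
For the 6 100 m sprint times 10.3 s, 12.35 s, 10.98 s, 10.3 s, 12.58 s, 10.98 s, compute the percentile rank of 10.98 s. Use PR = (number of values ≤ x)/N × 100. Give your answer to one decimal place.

N = 6.
Strictly below 10.98: 2. Equal to 10.98: 2.
PR = 4/6 × 100 = 66.7

66.7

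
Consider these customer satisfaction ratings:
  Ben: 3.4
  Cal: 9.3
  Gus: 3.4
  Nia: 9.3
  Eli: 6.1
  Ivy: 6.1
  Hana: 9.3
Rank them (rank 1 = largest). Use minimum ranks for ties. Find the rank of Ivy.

Sorted (descending): 9.3, 9.3, 9.3, 6.1, 6.1, 3.4, 3.4
The 3 values of 9.3 occupy positions 1–3 → each gets rank 1.
The 2 values of 6.1 occupy positions 4–5 → each gets rank 4.
The 2 values of 3.4 occupy positions 6–7 → each gets rank 6.
Ivy has value 6.1 → rank 4.

4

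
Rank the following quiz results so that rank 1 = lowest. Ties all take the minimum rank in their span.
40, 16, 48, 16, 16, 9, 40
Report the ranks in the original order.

Sorted (ascending): 9, 16, 16, 16, 40, 40, 48
The 3 values of 16 occupy positions 2–4 → each gets rank 2.
The 2 values of 40 occupy positions 5–6 → each gets rank 5.

5, 2, 7, 2, 2, 1, 5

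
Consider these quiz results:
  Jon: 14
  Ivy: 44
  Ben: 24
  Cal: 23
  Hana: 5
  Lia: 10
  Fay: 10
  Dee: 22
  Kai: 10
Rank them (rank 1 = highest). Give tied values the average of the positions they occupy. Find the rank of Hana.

9

Sorted (descending): 44, 24, 23, 22, 14, 10, 10, 10, 5
The 3 values of 10 occupy positions 6–8 → average rank 7.
Hana has value 5 → rank 9.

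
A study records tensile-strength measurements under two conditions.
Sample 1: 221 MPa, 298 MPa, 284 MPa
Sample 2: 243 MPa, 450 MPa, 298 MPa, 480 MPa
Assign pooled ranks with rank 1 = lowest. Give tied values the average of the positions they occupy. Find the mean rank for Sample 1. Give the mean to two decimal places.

Sorted (ascending): 221, 243, 284, 298, 298, 450, 480
The 2 values of 298 occupy positions 4–5 → average rank (4+5)/2 = 4.5.
Sample 1 values → pooled ranks: 221→1, 298→4.5, 284→3
Mean rank = (1 + 4.5 + 3) / 3 = 2.83

2.83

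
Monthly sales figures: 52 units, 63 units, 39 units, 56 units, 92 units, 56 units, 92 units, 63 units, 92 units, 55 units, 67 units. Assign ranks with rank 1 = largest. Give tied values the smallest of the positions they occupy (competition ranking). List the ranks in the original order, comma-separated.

10, 5, 11, 7, 1, 7, 1, 5, 1, 9, 4

Sorted (descending): 92, 92, 92, 67, 63, 63, 56, 56, 55, 52, 39
The 3 values of 92 occupy positions 1–3 → each gets rank 1.
The 2 values of 63 occupy positions 5–6 → each gets rank 5.
The 2 values of 56 occupy positions 7–8 → each gets rank 7.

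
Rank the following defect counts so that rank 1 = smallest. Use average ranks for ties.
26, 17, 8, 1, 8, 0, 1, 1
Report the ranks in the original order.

8, 7, 5.5, 3, 5.5, 1, 3, 3

Sorted (ascending): 0, 1, 1, 1, 8, 8, 17, 26
The 3 values of 1 occupy positions 2–4 → average rank 3.
The 2 values of 8 occupy positions 5–6 → average rank (5+6)/2 = 5.5.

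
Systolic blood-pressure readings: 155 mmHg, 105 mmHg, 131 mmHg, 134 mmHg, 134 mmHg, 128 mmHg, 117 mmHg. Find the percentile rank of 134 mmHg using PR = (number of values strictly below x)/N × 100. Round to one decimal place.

N = 7.
Strictly below 134: 4. Equal to 134: 2.
PR = 4/7 × 100 = 57.1

57.1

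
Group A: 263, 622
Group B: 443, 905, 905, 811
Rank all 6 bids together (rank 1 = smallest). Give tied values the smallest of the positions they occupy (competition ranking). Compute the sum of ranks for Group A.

Sorted (ascending): 263, 443, 622, 811, 905, 905
The 2 values of 905 occupy positions 5–6 → each gets rank 5.
Group A values → pooled ranks: 263→1, 622→3
Rank sum = 1 + 3 = 4

4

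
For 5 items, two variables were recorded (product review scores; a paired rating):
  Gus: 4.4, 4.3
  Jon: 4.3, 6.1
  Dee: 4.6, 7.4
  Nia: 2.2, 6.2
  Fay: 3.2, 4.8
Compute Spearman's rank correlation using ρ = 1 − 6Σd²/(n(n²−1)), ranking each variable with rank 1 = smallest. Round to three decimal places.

Ranks of variable 1: 4, 3, 5, 1, 2
Ranks of variable 2: 1, 3, 5, 4, 2
d = r₁ − r₂: 3, 0, 0, -3, 0
d²: 9, 0, 0, 9, 0; Σd² = 18
ρ = 1 − 6·18/(5·24) = 1 − 108/120 = 0.100

0.100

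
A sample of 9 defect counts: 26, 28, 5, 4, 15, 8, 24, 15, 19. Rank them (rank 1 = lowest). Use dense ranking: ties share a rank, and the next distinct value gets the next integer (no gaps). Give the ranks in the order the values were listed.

7, 8, 2, 1, 4, 3, 6, 4, 5

Sorted (ascending): 4, 5, 8, 15, 15, 19, 24, 26, 28
The 2 values of 15 share dense rank 4.
Remaining distinct values take the next consecutive integers.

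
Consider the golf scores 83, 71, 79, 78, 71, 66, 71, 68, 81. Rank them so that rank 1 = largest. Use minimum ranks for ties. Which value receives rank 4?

78

Sorted (descending): 83, 81, 79, 78, 71, 71, 71, 68, 66
The 3 values of 71 occupy positions 5–7 → each gets rank 5.
Rank 4 → value 78.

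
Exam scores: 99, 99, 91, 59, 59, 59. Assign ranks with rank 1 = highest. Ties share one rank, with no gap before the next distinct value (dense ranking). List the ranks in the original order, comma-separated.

1, 1, 2, 3, 3, 3

Sorted (descending): 99, 99, 91, 59, 59, 59
The 2 values of 99 share dense rank 1.
The 3 values of 59 share dense rank 3.
Remaining distinct values take the next consecutive integers.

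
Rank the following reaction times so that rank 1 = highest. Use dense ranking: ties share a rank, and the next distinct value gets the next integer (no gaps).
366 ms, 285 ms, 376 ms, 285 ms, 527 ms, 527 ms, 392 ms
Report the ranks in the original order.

Sorted (descending): 527, 527, 392, 376, 366, 285, 285
The 2 values of 527 share dense rank 1.
The 2 values of 285 share dense rank 5.
Remaining distinct values take the next consecutive integers.

4, 5, 3, 5, 1, 1, 2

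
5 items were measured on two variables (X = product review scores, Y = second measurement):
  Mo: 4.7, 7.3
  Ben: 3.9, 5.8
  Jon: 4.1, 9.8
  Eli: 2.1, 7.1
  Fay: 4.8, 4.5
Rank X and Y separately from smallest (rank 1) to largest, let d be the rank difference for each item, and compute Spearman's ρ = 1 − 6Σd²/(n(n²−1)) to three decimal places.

Ranks of variable 1: 4, 2, 3, 1, 5
Ranks of variable 2: 4, 2, 5, 3, 1
d = r₁ − r₂: 0, 0, -2, -2, 4
d²: 0, 0, 4, 4, 16; Σd² = 24
ρ = 1 − 6·24/(5·24) = 1 − 144/120 = -0.200

-0.200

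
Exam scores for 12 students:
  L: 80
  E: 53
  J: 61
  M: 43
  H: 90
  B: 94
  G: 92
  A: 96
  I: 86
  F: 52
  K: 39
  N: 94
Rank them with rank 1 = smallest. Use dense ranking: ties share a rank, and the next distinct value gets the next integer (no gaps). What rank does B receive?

Sorted (ascending): 39, 43, 52, 53, 61, 80, 86, 90, 92, 94, 94, 96
The 2 values of 94 share dense rank 10.
Remaining distinct values take the next consecutive integers.
B has value 94 → rank 10.

10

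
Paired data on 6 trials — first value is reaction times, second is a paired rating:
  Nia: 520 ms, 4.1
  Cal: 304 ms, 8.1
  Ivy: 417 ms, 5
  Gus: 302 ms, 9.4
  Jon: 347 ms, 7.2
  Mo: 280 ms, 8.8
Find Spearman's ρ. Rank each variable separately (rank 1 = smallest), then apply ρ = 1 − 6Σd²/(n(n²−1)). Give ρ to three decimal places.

Ranks of variable 1: 6, 3, 5, 2, 4, 1
Ranks of variable 2: 1, 4, 2, 6, 3, 5
d = r₁ − r₂: 5, -1, 3, -4, 1, -4
d²: 25, 1, 9, 16, 1, 16; Σd² = 68
ρ = 1 − 6·68/(6·35) = 1 − 408/210 = -0.943

-0.943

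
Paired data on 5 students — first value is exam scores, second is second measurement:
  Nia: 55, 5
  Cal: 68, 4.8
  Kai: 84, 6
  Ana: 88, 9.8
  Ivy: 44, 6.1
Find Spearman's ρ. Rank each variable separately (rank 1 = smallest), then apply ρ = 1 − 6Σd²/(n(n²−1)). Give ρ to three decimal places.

Ranks of variable 1: 2, 3, 4, 5, 1
Ranks of variable 2: 2, 1, 3, 5, 4
d = r₁ − r₂: 0, 2, 1, 0, -3
d²: 0, 4, 1, 0, 9; Σd² = 14
ρ = 1 − 6·14/(5·24) = 1 − 84/120 = 0.300

0.300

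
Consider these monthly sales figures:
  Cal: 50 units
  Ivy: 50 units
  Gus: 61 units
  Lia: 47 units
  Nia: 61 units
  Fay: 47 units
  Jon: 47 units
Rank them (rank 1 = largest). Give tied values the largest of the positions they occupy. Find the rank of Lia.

Sorted (descending): 61, 61, 50, 50, 47, 47, 47
The 2 values of 61 occupy positions 1–2 → each gets rank 2.
The 2 values of 50 occupy positions 3–4 → each gets rank 4.
The 3 values of 47 occupy positions 5–7 → each gets rank 7.
Lia has value 47 units → rank 7.

7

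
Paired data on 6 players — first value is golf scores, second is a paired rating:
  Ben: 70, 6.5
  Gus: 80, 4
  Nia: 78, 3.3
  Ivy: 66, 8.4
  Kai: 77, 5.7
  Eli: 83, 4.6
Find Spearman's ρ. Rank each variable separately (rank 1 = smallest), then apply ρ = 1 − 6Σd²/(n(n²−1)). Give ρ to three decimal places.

Ranks of variable 1: 2, 5, 4, 1, 3, 6
Ranks of variable 2: 5, 2, 1, 6, 4, 3
d = r₁ − r₂: -3, 3, 3, -5, -1, 3
d²: 9, 9, 9, 25, 1, 9; Σd² = 62
ρ = 1 − 6·62/(6·35) = 1 − 372/210 = -0.771

-0.771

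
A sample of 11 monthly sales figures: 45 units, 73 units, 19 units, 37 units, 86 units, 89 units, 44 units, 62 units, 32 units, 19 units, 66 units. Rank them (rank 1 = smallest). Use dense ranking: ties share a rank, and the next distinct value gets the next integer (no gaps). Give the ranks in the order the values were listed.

5, 8, 1, 3, 9, 10, 4, 6, 2, 1, 7

Sorted (ascending): 19, 19, 32, 37, 44, 45, 62, 66, 73, 86, 89
The 2 values of 19 share dense rank 1.
Remaining distinct values take the next consecutive integers.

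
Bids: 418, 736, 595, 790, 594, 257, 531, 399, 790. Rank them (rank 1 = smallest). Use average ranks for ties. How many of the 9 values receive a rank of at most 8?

Sorted (ascending): 257, 399, 418, 531, 594, 595, 736, 790, 790
The 2 values of 790 occupy positions 8–9 → average rank (8+9)/2 = 8.5.
Ranks ≤ 8: {1, 2, 3, 4, 5, 6, 7} → 7 values.

7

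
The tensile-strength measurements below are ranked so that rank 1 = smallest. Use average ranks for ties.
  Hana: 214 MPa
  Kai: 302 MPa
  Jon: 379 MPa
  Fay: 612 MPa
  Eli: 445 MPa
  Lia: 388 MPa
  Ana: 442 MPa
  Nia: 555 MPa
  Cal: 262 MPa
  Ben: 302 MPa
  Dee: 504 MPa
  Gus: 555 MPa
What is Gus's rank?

10.5

Sorted (ascending): 214, 262, 302, 302, 379, 388, 442, 445, 504, 555, 555, 612
The 2 values of 302 occupy positions 3–4 → average rank (3+4)/2 = 3.5.
The 2 values of 555 occupy positions 10–11 → average rank (10+11)/2 = 10.5.
Gus has value 555 MPa → rank 10.5.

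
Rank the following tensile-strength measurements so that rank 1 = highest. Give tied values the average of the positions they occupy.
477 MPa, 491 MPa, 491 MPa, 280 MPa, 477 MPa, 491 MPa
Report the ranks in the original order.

Sorted (descending): 491, 491, 491, 477, 477, 280
The 3 values of 491 occupy positions 1–3 → average rank 2.
The 2 values of 477 occupy positions 4–5 → average rank (4+5)/2 = 4.5.

4.5, 2, 2, 6, 4.5, 2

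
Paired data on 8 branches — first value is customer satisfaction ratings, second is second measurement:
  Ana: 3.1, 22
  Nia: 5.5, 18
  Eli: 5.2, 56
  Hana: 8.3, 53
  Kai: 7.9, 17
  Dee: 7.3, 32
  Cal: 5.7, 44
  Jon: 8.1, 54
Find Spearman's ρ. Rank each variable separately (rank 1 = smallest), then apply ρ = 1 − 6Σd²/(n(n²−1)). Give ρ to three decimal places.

0.143

Ranks of variable 1: 1, 3, 2, 8, 6, 5, 4, 7
Ranks of variable 2: 3, 2, 8, 6, 1, 4, 5, 7
d = r₁ − r₂: -2, 1, -6, 2, 5, 1, -1, 0
d²: 4, 1, 36, 4, 25, 1, 1, 0; Σd² = 72
ρ = 1 − 6·72/(8·63) = 1 − 432/504 = 0.143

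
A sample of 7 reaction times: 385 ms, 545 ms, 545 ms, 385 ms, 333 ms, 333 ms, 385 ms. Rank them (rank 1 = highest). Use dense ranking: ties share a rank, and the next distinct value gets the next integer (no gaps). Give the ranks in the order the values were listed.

Sorted (descending): 545, 545, 385, 385, 385, 333, 333
The 2 values of 545 share dense rank 1.
The 3 values of 385 share dense rank 2.
The 2 values of 333 share dense rank 3.

2, 1, 1, 2, 3, 3, 2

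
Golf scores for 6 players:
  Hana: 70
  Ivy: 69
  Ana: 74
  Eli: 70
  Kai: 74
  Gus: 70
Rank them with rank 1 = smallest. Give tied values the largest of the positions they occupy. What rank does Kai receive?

Sorted (ascending): 69, 70, 70, 70, 74, 74
The 3 values of 70 occupy positions 2–4 → each gets rank 4.
The 2 values of 74 occupy positions 5–6 → each gets rank 6.
Kai has value 74 → rank 6.

6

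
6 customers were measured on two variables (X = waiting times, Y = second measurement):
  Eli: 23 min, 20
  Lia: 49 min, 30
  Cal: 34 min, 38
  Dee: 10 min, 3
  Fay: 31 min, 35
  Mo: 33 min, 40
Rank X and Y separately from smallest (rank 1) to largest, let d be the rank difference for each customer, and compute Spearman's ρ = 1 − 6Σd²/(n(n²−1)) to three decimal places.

Ranks of variable 1: 2, 6, 5, 1, 3, 4
Ranks of variable 2: 2, 3, 5, 1, 4, 6
d = r₁ − r₂: 0, 3, 0, 0, -1, -2
d²: 0, 9, 0, 0, 1, 4; Σd² = 14
ρ = 1 − 6·14/(6·35) = 1 − 84/210 = 0.600

0.600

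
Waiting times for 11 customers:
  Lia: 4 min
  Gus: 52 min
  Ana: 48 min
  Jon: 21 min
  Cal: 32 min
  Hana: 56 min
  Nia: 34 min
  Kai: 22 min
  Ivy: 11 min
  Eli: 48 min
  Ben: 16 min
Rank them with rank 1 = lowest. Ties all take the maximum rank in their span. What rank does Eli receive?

Sorted (ascending): 4, 11, 16, 21, 22, 32, 34, 48, 48, 52, 56
The 2 values of 48 occupy positions 8–9 → each gets rank 9.
Eli has value 48 min → rank 9.

9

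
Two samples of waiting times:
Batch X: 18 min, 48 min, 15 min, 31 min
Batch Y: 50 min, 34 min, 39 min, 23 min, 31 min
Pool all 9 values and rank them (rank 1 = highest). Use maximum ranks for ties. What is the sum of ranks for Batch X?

Sorted (descending): 50, 48, 39, 34, 31, 31, 23, 18, 15
The 2 values of 31 occupy positions 5–6 → each gets rank 6.
Batch X values → pooled ranks: 18→8, 48→2, 15→9, 31→6
Rank sum = 8 + 2 + 9 + 6 = 25

25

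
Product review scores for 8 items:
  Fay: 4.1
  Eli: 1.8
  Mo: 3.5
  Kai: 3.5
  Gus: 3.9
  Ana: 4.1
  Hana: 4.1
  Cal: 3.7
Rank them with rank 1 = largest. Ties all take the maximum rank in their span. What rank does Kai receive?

Sorted (descending): 4.1, 4.1, 4.1, 3.9, 3.7, 3.5, 3.5, 1.8
The 3 values of 4.1 occupy positions 1–3 → each gets rank 3.
The 2 values of 3.5 occupy positions 6–7 → each gets rank 7.
Kai has value 3.5 → rank 7.

7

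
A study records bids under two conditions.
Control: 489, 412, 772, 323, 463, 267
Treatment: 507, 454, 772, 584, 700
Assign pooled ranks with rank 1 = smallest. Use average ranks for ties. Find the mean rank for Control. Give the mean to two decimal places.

Sorted (ascending): 267, 323, 412, 454, 463, 489, 507, 584, 700, 772, 772
The 2 values of 772 occupy positions 10–11 → average rank (10+11)/2 = 10.5.
Control values → pooled ranks: 489→6, 412→3, 772→10.5, 323→2, 463→5, 267→1
Mean rank = (6 + 3 + 10.5 + 2 + 5 + 1) / 6 = 4.58

4.58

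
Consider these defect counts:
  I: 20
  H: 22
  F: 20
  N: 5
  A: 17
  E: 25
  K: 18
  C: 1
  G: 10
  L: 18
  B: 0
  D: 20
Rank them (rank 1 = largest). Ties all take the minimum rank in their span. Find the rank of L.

Sorted (descending): 25, 22, 20, 20, 20, 18, 18, 17, 10, 5, 1, 0
The 3 values of 20 occupy positions 3–5 → each gets rank 3.
The 2 values of 18 occupy positions 6–7 → each gets rank 6.
L has value 18 → rank 6.

6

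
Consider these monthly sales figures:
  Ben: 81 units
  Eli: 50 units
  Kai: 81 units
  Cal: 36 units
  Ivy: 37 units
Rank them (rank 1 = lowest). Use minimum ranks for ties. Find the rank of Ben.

Sorted (ascending): 36, 37, 50, 81, 81
The 2 values of 81 occupy positions 4–5 → each gets rank 4.
Ben has value 81 units → rank 4.

4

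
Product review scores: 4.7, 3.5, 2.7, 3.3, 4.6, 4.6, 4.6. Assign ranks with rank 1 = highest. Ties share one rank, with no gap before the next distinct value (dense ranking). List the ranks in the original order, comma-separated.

Sorted (descending): 4.7, 4.6, 4.6, 4.6, 3.5, 3.3, 2.7
The 3 values of 4.6 share dense rank 2.
Remaining distinct values take the next consecutive integers.

1, 3, 5, 4, 2, 2, 2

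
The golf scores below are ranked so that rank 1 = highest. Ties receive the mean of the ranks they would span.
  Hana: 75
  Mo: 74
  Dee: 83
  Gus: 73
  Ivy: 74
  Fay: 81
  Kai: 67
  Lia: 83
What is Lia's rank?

1.5

Sorted (descending): 83, 83, 81, 75, 74, 74, 73, 67
The 2 values of 83 occupy positions 1–2 → average rank (1+2)/2 = 1.5.
The 2 values of 74 occupy positions 5–6 → average rank (5+6)/2 = 5.5.
Lia has value 83 → rank 1.5.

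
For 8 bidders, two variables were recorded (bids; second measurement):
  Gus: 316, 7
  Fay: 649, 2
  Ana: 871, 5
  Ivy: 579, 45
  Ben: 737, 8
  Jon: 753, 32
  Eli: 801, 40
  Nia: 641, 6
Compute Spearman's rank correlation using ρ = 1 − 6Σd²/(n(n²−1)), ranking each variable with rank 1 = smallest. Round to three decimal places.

Ranks of variable 1: 1, 4, 8, 2, 5, 6, 7, 3
Ranks of variable 2: 4, 1, 2, 8, 5, 6, 7, 3
d = r₁ − r₂: -3, 3, 6, -6, 0, 0, 0, 0
d²: 9, 9, 36, 36, 0, 0, 0, 0; Σd² = 90
ρ = 1 − 6·90/(8·63) = 1 − 540/504 = -0.071

-0.071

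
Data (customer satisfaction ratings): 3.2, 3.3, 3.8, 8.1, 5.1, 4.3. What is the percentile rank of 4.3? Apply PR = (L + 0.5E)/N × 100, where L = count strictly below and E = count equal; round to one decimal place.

58.3

N = 6.
Strictly below 4.3: 3. Equal to 4.3: 1.
PR = (3 + 0.5·1)/6 × 100 = 58.3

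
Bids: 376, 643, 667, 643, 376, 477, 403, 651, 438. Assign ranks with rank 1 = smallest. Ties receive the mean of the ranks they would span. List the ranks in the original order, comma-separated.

1.5, 6.5, 9, 6.5, 1.5, 5, 3, 8, 4

Sorted (ascending): 376, 376, 403, 438, 477, 643, 643, 651, 667
The 2 values of 376 occupy positions 1–2 → average rank (1+2)/2 = 1.5.
The 2 values of 643 occupy positions 6–7 → average rank (6+7)/2 = 6.5.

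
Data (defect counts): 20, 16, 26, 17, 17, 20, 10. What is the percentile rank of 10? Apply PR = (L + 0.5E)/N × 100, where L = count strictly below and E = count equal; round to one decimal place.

7.1

N = 7.
Strictly below 10: 0. Equal to 10: 1.
PR = (0 + 0.5·1)/7 × 100 = 7.1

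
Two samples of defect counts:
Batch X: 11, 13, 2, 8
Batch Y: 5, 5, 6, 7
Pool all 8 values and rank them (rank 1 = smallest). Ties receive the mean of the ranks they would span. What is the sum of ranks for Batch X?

22

Sorted (ascending): 2, 5, 5, 6, 7, 8, 11, 13
The 2 values of 5 occupy positions 2–3 → average rank (2+3)/2 = 2.5.
Batch X values → pooled ranks: 11→7, 13→8, 2→1, 8→6
Rank sum = 7 + 8 + 1 + 6 = 22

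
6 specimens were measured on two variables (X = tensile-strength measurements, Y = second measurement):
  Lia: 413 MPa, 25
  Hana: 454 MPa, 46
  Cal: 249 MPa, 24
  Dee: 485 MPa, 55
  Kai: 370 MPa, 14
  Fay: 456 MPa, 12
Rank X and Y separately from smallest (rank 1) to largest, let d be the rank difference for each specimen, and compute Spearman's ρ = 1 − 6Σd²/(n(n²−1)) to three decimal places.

0.371

Ranks of variable 1: 3, 4, 1, 6, 2, 5
Ranks of variable 2: 4, 5, 3, 6, 2, 1
d = r₁ − r₂: -1, -1, -2, 0, 0, 4
d²: 1, 1, 4, 0, 0, 16; Σd² = 22
ρ = 1 − 6·22/(6·35) = 1 − 132/210 = 0.371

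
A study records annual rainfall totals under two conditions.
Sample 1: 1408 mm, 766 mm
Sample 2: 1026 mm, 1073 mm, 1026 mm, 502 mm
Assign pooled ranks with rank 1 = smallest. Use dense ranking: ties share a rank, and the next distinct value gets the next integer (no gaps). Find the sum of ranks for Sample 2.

11

Sorted (ascending): 502, 766, 1026, 1026, 1073, 1408
The 2 values of 1026 share dense rank 3.
Remaining distinct values take the next consecutive integers.
Sample 2 values → pooled ranks: 1026→3, 1073→4, 1026→3, 502→1
Rank sum = 3 + 4 + 3 + 1 = 11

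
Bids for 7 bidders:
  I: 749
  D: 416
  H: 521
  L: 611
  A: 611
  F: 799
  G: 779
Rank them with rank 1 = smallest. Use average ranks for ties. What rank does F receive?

Sorted (ascending): 416, 521, 611, 611, 749, 779, 799
The 2 values of 611 occupy positions 3–4 → average rank (3+4)/2 = 3.5.
F has value 799 → rank 7.

7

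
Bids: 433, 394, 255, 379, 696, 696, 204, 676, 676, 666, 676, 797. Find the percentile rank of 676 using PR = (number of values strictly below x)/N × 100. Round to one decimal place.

N = 12.
Strictly below 676: 6. Equal to 676: 3.
PR = 6/12 × 100 = 50.0

50.0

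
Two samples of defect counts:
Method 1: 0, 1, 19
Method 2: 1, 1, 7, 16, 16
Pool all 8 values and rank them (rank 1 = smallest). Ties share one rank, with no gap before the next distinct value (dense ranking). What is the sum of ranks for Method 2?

15

Sorted (ascending): 0, 1, 1, 1, 7, 16, 16, 19
The 3 values of 1 share dense rank 2.
The 2 values of 16 share dense rank 4.
Remaining distinct values take the next consecutive integers.
Method 2 values → pooled ranks: 1→2, 1→2, 7→3, 16→4, 16→4
Rank sum = 2 + 2 + 3 + 4 + 4 = 15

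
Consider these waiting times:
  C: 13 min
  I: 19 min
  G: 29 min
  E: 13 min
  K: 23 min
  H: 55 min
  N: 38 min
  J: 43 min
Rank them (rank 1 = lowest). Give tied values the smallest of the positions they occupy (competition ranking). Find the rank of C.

1

Sorted (ascending): 13, 13, 19, 23, 29, 38, 43, 55
The 2 values of 13 occupy positions 1–2 → each gets rank 1.
C has value 13 min → rank 1.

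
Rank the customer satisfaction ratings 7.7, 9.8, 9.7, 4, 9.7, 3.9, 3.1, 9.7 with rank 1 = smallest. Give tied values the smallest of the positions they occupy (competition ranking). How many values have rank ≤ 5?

Sorted (ascending): 3.1, 3.9, 4, 7.7, 9.7, 9.7, 9.7, 9.8
The 3 values of 9.7 occupy positions 5–7 → each gets rank 5.
Ranks ≤ 5: {1, 2, 3, 4, 5, 5, 5} → 7 values.

7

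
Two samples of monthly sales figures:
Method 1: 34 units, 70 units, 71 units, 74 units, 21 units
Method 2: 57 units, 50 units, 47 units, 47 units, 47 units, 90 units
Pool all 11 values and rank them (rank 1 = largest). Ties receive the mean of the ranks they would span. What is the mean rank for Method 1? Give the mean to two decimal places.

Sorted (descending): 90, 74, 71, 70, 57, 50, 47, 47, 47, 34, 21
The 3 values of 47 occupy positions 7–9 → average rank 8.
Method 1 values → pooled ranks: 34→10, 70→4, 71→3, 74→2, 21→11
Mean rank = (10 + 4 + 3 + 2 + 11) / 5 = 6.00

6.00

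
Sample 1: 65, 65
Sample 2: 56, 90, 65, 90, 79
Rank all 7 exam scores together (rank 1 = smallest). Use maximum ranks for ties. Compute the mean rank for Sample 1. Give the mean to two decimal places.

4.00

Sorted (ascending): 56, 65, 65, 65, 79, 90, 90
The 3 values of 65 occupy positions 2–4 → each gets rank 4.
The 2 values of 90 occupy positions 6–7 → each gets rank 7.
Sample 1 values → pooled ranks: 65→4, 65→4
Mean rank = (4 + 4) / 2 = 4.00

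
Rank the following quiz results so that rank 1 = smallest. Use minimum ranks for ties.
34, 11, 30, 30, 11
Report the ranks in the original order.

5, 1, 3, 3, 1

Sorted (ascending): 11, 11, 30, 30, 34
The 2 values of 11 occupy positions 1–2 → each gets rank 1.
The 2 values of 30 occupy positions 3–4 → each gets rank 3.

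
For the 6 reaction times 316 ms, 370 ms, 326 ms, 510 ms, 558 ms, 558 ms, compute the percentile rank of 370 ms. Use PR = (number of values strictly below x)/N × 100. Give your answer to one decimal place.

N = 6.
Strictly below 370: 2. Equal to 370: 1.
PR = 2/6 × 100 = 33.3

33.3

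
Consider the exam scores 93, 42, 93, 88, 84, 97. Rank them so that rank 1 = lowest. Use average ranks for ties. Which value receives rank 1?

Sorted (ascending): 42, 84, 88, 93, 93, 97
The 2 values of 93 occupy positions 4–5 → average rank (4+5)/2 = 4.5.
Rank 1 → value 42.

42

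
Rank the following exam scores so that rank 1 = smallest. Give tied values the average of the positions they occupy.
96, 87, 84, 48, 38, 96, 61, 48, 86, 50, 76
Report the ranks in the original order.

Sorted (ascending): 38, 48, 48, 50, 61, 76, 84, 86, 87, 96, 96
The 2 values of 48 occupy positions 2–3 → average rank (2+3)/2 = 2.5.
The 2 values of 96 occupy positions 10–11 → average rank (10+11)/2 = 10.5.

10.5, 9, 7, 2.5, 1, 10.5, 5, 2.5, 8, 4, 6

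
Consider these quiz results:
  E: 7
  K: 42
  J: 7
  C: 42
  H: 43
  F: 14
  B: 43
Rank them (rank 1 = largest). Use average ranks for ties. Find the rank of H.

Sorted (descending): 43, 43, 42, 42, 14, 7, 7
The 2 values of 43 occupy positions 1–2 → average rank (1+2)/2 = 1.5.
The 2 values of 42 occupy positions 3–4 → average rank (3+4)/2 = 3.5.
The 2 values of 7 occupy positions 6–7 → average rank (6+7)/2 = 6.5.
H has value 43 → rank 1.5.

1.5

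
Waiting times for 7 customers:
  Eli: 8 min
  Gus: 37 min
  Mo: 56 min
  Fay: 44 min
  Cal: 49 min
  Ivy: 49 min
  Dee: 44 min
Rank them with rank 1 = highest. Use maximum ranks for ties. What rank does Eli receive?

Sorted (descending): 56, 49, 49, 44, 44, 37, 8
The 2 values of 49 occupy positions 2–3 → each gets rank 3.
The 2 values of 44 occupy positions 4–5 → each gets rank 5.
Eli has value 8 min → rank 7.

7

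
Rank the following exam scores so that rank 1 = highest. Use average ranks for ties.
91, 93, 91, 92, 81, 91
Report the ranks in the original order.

Sorted (descending): 93, 92, 91, 91, 91, 81
The 3 values of 91 occupy positions 3–5 → average rank 4.

4, 1, 4, 2, 6, 4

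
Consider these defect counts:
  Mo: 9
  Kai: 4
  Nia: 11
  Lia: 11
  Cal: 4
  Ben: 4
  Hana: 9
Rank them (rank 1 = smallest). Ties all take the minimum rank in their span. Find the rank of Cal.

1

Sorted (ascending): 4, 4, 4, 9, 9, 11, 11
The 3 values of 4 occupy positions 1–3 → each gets rank 1.
The 2 values of 9 occupy positions 4–5 → each gets rank 4.
The 2 values of 11 occupy positions 6–7 → each gets rank 6.
Cal has value 4 → rank 1.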